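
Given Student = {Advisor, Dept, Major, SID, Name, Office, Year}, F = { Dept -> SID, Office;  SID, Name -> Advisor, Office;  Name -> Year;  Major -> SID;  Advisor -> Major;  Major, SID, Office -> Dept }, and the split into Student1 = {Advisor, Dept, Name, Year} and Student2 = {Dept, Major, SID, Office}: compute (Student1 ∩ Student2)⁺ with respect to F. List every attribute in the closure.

Dept, SID, Office

Student1 ∩ Student2 = {Dept}.
Dept → SID, Office applies, adding SID, Office
Closure: {Dept, SID, Office}.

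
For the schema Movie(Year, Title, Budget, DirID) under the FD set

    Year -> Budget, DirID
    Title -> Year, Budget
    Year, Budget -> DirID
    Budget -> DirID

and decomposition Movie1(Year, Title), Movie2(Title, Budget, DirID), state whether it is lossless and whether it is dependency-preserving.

lossless but not dependency-preserving

Lossless test: (Title)⁺ = {Year, Title, Budget, DirID}, which contains all of one fragment — lossless.
Dependency preservation: the restricted closure of {Year} across the fragments never reaches {Budget, DirID}, so Year → Budget, DirID cannot be enforced without a join — not preserved.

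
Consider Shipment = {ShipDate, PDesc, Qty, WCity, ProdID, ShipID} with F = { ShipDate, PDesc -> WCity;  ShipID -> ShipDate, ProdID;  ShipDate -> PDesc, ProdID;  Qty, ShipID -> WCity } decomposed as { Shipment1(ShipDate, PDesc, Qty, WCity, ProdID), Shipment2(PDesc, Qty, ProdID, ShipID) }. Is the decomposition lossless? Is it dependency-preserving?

Lossless test: (PDesc, Qty, ProdID)⁺ = {PDesc, Qty, ProdID}, which is a superkey of neither fragment — lossy.
Dependency preservation: the restricted closure of {ShipID} across the fragments never reaches {ShipDate, ProdID}, so ShipID → ShipDate, ProdID cannot be enforced without a join — not preserved.

lossy and not dependency-preserving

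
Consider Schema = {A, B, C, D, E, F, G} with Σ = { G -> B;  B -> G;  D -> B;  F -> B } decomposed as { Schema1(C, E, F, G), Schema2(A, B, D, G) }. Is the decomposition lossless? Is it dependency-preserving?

lossy but dependency-preserving

Lossless test: (G)⁺ = {B, G}, which is a superkey of neither fragment — lossy.
Dependency preservation: F → B is not contained in any single fragment, but the restricted closure of its left-hand side across the fragments still reaches the right-hand side; the remaining FDs each lie inside some fragment. All dependencies are preserved.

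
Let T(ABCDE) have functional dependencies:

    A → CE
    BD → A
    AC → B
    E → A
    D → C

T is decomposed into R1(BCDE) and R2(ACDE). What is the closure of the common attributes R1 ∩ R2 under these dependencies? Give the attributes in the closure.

R1 ∩ R2 = {CDE}.
E → A applies, adding A
AC → B applies, adding B
Closure: {ABCDE}.

ABCDE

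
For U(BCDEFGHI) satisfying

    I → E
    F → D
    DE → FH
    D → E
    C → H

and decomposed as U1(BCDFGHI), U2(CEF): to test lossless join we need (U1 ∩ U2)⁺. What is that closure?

U1 ∩ U2 = {CF}.
F → D applies, adding D
D → E applies, adding E
C → H applies, adding H
Closure: {CDEFH}.

CDEFH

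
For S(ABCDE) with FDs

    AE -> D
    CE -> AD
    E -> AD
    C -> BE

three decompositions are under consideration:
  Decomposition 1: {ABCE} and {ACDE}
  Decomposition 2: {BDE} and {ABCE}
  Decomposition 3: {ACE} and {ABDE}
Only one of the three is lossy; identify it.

Decomposition 3

Decomposition 1: common = {ACE}, closure = {ABCDE} → lossless.
Decomposition 2: common = {BE}, closure = {ABDE} → lossless.
Decomposition 3: common = {AE}, closure = {ADE} → lossy.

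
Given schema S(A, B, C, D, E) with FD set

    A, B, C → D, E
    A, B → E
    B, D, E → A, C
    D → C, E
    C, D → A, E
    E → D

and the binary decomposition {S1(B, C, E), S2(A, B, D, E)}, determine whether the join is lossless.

Common attributes: S1 ∩ S2 = {B, E}.
Closure of {B, E}: E → D applies, adding D; B, D, E → A, C applies, adding A, C. So (B, E)⁺ = {A, B, C, D, E}.
This closure contains every attribute of S1, so S1 ∩ S2 → S1. The join is lossless.

Yes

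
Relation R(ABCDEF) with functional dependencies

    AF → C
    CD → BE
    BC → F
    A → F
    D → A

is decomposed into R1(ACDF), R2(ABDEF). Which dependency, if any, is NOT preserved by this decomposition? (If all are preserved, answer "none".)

BC → F

Check BC → F: no single fragment contains all of {BCF}, and the restricted closure of {BC} across the fragments never reaches {F}.
AF → C is preserved.
CD → BE is preserved.
A → F is preserved.
D → A is preserved.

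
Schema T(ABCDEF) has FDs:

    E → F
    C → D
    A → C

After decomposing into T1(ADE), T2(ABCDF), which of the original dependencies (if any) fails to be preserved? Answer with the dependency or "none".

E → F

Check E → F: no single fragment contains all of {EF}, and the restricted closure of {E} across the fragments never reaches {F}.
C → D is preserved.
A → C is preserved.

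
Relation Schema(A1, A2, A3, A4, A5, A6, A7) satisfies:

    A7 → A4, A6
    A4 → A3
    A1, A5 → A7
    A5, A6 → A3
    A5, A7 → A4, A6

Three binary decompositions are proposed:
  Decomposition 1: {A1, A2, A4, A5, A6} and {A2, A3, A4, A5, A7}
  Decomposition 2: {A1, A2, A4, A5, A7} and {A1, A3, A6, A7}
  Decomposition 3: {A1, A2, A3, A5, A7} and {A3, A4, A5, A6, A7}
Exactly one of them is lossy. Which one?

Decomposition 1: common = {A2, A4, A5}, closure = {A2, A3, A4, A5} → lossy.
Decomposition 2: common = {A1, A7}, closure = {A1, A3, A4, A6, A7} → lossless.
Decomposition 3: common = {A3, A5, A7}, closure = {A3, A4, A5, A6, A7} → lossless.

Decomposition 1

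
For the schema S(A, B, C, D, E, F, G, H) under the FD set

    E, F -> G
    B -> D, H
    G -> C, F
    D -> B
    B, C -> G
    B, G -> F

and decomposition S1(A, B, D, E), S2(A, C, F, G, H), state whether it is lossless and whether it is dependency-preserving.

lossy and not dependency-preserving

Lossless test: (A)⁺ = {A}, which is a superkey of neither fragment — lossy.
Dependency preservation: the restricted closure of {E, F} across the fragments never reaches {G}, so E, F → G cannot be enforced without a join — not preserved.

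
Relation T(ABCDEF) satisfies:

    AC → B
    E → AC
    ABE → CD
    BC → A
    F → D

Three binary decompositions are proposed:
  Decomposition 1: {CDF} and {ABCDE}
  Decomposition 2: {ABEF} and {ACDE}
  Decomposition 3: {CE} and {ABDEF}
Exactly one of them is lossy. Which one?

Decomposition 1: common = {CD}, closure = {CD} → lossy.
Decomposition 2: common = {AE}, closure = {ABCDE} → lossless.
Decomposition 3: common = {E}, closure = {ABCDE} → lossless.

Decomposition 1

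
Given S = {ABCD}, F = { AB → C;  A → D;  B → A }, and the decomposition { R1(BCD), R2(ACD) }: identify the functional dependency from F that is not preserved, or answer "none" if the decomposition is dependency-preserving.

B → A

Check B → A: no single fragment contains all of {AB}, and the restricted closure of {B} across the fragments never reaches {A}.
AB → C is preserved.
A → D is preserved.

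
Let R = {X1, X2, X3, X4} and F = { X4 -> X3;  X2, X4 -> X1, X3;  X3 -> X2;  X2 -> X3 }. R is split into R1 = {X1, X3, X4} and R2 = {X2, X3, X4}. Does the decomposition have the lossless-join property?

Yes

Common attributes: R1 ∩ R2 = {X3, X4}.
Closure of {X3, X4}: X3 → X2 applies, adding X2; X2, X4 → X1, X3 applies, adding X1. So (X3, X4)⁺ = {X1, X2, X3, X4}.
This closure contains every attribute of R1, so R1 ∩ R2 → R1. The join is lossless.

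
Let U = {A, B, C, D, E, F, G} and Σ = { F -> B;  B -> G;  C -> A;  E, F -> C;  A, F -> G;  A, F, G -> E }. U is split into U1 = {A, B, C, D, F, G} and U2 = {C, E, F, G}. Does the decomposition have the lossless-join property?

Yes

Common attributes: U1 ∩ U2 = {C, F, G}.
Closure of {C, F, G}: F → B applies, adding B; C → A applies, adding A; A, F, G → E applies, adding E. So (C, F, G)⁺ = {A, B, C, E, F, G}.
This closure contains every attribute of U2, so U1 ∩ U2 → U2. The join is lossless.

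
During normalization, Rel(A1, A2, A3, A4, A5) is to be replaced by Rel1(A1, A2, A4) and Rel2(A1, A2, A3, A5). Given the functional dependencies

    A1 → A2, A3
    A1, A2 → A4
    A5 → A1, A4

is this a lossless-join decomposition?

Yes

Common attributes: Rel1 ∩ Rel2 = {A1, A2}.
Closure of {A1, A2}: A1 → A2, A3 applies, adding A3; A1, A2 → A4 applies, adding A4. So (A1, A2)⁺ = {A1, A2, A3, A4}.
This closure contains every attribute of Rel1, so Rel1 ∩ Rel2 → Rel1. The join is lossless.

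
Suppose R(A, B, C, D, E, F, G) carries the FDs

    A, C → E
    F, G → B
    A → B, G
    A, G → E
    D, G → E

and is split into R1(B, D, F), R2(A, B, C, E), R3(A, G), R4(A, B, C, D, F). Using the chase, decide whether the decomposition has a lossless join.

Yes

Chase test. Columns are A, B, C, D, E, F, G; row i has aⱼ where attribute j ∈ Ri, else bᵢⱼ.
Initial tableau (one row per fragment):
  row 1: b11 a2 b13 a4 b15 a6 b17
  row 2: a1 a2 a3 b24 a5 b26 b27
  row 3: a1 b32 b33 b34 b35 b36 a7
  row 4: a1 a2 a3 a4 b45 a6 b47
Rows 2 and 4 agree on A, C; apply A, C→E and equate their E entries.
Rows 2 and 3 agree on A; apply A→B, G and equate their B, G entries.
Rows 2 and 4 agree on A; apply A→B, G and equate their B, G entries.
Rows 2 and 3 agree on A, G; apply A, G→E and equate their E entries.
Row 4 is now all distinguished symbols — the join is lossless.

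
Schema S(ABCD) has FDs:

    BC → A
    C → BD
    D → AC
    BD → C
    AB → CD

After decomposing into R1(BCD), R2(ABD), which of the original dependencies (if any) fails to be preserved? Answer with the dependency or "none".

BC → A: restricted closure across fragments reaches A.
C → BD lies within R1.
D → AC: restricted closure across fragments reaches AC.
BD → C lies within R1.
AB → CD: restricted closure across fragments reaches CD.
Every dependency is enforceable on the fragments, so the decomposition is dependency-preserving.

none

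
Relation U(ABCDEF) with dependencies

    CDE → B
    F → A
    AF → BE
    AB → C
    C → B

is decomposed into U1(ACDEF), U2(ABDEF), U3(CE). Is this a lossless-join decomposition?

Chase test. Columns are ABCDEF; row i has aⱼ where attribute j ∈ Ui, else bᵢⱼ.
Initial tableau (one row per fragment):
  row 1: a1 b12 a3 a4 a5 a6
  row 2: a1 a2 b23 a4 a5 a6
  row 3: b31 b32 a3 b34 a5 b36
Rows 1 and 2 agree on AF; apply AF→BE and equate their BE entries.
Rows 1 and 2 agree on AB; apply AB→C and equate their C entries.
Rows 1 and 3 agree on C; apply C→B and equate their B entries.
Row 1 is now all distinguished symbols — the join is lossless.

Yes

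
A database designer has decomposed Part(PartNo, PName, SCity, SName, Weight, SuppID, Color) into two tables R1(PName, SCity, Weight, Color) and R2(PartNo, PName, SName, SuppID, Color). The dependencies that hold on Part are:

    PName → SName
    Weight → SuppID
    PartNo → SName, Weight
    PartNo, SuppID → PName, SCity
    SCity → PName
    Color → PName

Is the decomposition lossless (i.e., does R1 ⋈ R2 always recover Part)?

Common attributes: R1 ∩ R2 = {PName, Color}.
Closure of {PName, Color}: PName → SName applies, adding SName. So (PName, Color)⁺ = {PName, SName, Color}.
The closure contains neither all of R1 = {PName, SCity, Weight, Color} nor all of R2 = {PartNo, PName, SName, SuppID, Color}, so the common attributes are not a superkey of either fragment. The join is lossy.

No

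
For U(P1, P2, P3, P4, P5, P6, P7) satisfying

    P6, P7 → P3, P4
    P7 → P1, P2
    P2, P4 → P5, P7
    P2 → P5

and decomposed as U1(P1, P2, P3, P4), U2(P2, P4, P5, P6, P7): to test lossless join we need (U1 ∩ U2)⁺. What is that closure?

P1, P2, P4, P5, P7

U1 ∩ U2 = {P2, P4}.
P2, P4 → P5, P7 applies, adding P5, P7
P7 → P1, P2 applies, adding P1
Closure: {P1, P2, P4, P5, P7}.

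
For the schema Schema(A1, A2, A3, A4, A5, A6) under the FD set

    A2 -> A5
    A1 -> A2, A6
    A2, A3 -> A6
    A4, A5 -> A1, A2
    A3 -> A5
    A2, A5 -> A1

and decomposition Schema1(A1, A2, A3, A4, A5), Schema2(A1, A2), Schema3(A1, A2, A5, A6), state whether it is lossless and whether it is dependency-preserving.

Lossless test (chase): Rows 1 and 2 agree on A2; apply A2→A5 and equate their A5 entries. Rows 1 and 2 agree on A1; apply A1→A2, A6 and equate their A2, A6 entries. Rows 1 and 3 agree on A1; apply A1→A2, A6 and equate their A2, A6 entries. Row 1 is now all distinguished symbols — the join is lossless.
Dependency preservation: A2, A3 → A6 is not contained in any single fragment, but the restricted closure of its left-hand side across the fragments still reaches the right-hand side; the remaining FDs each lie inside some fragment. All dependencies are preserved.

lossless and dependency-preserving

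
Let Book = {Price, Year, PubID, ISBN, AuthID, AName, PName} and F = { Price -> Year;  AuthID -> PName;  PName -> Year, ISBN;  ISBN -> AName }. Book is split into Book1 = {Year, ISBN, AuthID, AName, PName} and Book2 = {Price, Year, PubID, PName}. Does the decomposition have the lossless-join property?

No

Common attributes: Book1 ∩ Book2 = {Year, PName}.
Closure of {Year, PName}: PName → Year, ISBN applies, adding ISBN; ISBN → AName applies, adding AName. So (Year, PName)⁺ = {Year, ISBN, AName, PName}.
The closure contains neither all of Book1 = {Year, ISBN, AuthID, AName, PName} nor all of Book2 = {Price, Year, PubID, PName}, so the common attributes are not a superkey of either fragment. The join is lossy.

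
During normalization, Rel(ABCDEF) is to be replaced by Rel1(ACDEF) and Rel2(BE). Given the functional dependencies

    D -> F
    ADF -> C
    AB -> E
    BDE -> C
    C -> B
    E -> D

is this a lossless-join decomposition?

No

Common attributes: Rel1 ∩ Rel2 = {E}.
Closure of {E}: E → D applies, adding D; D → F applies, adding F. So (E)⁺ = {DEF}.
The closure contains neither all of Rel1 = {ACDEF} nor all of Rel2 = {BE}, so the common attributes are not a superkey of either fragment. The join is lossy.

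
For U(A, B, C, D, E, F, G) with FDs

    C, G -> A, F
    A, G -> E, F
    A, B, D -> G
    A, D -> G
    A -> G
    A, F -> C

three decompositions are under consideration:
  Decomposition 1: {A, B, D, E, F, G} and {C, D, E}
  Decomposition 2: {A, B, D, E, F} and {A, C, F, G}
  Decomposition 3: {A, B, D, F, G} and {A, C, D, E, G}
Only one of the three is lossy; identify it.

Decomposition 1

Decomposition 1: common = {D, E}, closure = {D, E} → lossy.
Decomposition 2: common = {A, F}, closure = {A, C, E, F, G} → lossless.
Decomposition 3: common = {A, D, G}, closure = {A, C, D, E, F, G} → lossless.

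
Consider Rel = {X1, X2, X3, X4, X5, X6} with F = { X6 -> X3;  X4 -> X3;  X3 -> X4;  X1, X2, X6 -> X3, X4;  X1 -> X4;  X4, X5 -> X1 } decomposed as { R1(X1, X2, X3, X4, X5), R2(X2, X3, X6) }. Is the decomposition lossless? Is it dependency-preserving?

Lossless test: (X2, X3)⁺ = {X2, X3, X4}, which is a superkey of neither fragment — lossy.
Dependency preservation: X1, X2, X6 → X3, X4 is not contained in any single fragment, but the restricted closure of its left-hand side across the fragments still reaches the right-hand side; the remaining FDs each lie inside some fragment. All dependencies are preserved.

lossy but dependency-preserving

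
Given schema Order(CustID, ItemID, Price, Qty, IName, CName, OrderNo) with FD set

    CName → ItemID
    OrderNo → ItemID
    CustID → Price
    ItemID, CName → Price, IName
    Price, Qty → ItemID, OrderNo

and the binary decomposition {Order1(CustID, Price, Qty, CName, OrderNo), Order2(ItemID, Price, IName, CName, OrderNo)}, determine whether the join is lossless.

Common attributes: Order1 ∩ Order2 = {Price, CName, OrderNo}.
Closure of {Price, CName, OrderNo}: CName → ItemID applies, adding ItemID; ItemID, CName → Price, IName applies, adding IName. So (Price, CName, OrderNo)⁺ = {ItemID, Price, IName, CName, OrderNo}.
This closure contains every attribute of Order2, so Order1 ∩ Order2 → Order2. The join is lossless.

Yes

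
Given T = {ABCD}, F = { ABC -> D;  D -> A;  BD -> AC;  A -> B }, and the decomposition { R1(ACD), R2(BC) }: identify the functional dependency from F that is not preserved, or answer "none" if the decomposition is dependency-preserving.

A -> B

Check A → B: no single fragment contains all of {AB}, and the restricted closure of {A} across the fragments never reaches {B}.
ABC → D is preserved.
D → A is preserved.
BD → AC is preserved.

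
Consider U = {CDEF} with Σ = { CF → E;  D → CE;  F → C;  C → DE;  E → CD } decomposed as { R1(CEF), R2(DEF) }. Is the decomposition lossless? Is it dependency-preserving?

Lossless test: (EF)⁺ = {CDEF}, which contains all of one fragment — lossless.
Dependency preservation: D → CE; C → DE; E → CD are not contained in any single fragment, but the restricted closure of each left-hand side across the fragments still reaches the right-hand side; the remaining FDs each lie inside some fragment. All dependencies are preserved.

lossless and dependency-preserving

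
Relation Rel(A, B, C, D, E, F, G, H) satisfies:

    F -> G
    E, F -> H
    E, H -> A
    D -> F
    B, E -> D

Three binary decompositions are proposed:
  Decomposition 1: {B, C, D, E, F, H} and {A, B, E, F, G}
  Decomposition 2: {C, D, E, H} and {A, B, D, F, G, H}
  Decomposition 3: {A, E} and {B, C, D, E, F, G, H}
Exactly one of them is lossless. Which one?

Decomposition 1

Decomposition 1: common = {B, E, F}, closure = {A, B, D, E, F, G, H} → lossless.
Decomposition 2: common = {D, H}, closure = {D, F, G, H} → lossy.
Decomposition 3: common = {E}, closure = {E} → lossy.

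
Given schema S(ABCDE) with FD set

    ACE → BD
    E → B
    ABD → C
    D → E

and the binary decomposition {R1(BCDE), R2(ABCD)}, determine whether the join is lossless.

Common attributes: R1 ∩ R2 = {BCD}.
Closure of {BCD}: D → E applies, adding E. So (BCD)⁺ = {BCDE}.
This closure contains every attribute of R1, so R1 ∩ R2 → R1. The join is lossless.

Yes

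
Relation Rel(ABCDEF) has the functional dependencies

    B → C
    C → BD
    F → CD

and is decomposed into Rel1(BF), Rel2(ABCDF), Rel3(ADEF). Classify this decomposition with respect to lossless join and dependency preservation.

lossless and dependency-preserving

Lossless test (chase): Rows 1 and 2 agree on B; apply B→C and equate their C entries. Rows 1 and 2 agree on C; apply C→BD and equate their BD entries. Rows 1 and 3 agree on F; apply F→CD and equate their CD entries. Rows 1 and 3 agree on C; apply C→BD and equate their BD entries. Row 3 is now all distinguished symbols — the join is lossless.
Dependency preservation: every FD's attributes lie within a single fragment, so each can be enforced locally — preserved.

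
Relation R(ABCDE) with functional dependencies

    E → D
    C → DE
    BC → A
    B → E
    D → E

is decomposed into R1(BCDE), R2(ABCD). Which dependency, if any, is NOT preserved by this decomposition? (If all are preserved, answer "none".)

none

E → D lies within R1.
C → DE lies within R1.
BC → A lies within R2.
B → E lies within R1.
D → E lies within R1.
Every dependency is enforceable on the fragments, so the decomposition is dependency-preserving.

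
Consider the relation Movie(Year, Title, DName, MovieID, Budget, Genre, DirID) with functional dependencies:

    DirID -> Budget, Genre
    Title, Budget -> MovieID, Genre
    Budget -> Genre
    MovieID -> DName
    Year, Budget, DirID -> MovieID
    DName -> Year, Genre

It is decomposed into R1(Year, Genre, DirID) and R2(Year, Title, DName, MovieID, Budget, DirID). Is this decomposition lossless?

Common attributes: R1 ∩ R2 = {Year, DirID}.
Closure of {Year, DirID}: DirID → Budget, Genre applies, adding Budget, Genre; Year, Budget, DirID → MovieID applies, adding MovieID; MovieID → DName applies, adding DName. So (Year, DirID)⁺ = {Year, DName, MovieID, Budget, Genre, DirID}.
This closure contains every attribute of R1, so R1 ∩ R2 → R1. The join is lossless.

Yes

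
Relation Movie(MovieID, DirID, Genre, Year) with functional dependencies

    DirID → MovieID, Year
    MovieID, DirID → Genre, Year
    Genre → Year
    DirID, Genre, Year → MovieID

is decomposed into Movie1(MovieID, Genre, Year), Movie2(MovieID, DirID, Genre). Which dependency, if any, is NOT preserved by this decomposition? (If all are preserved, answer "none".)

none

DirID → MovieID, Year: restricted closure across fragments reaches MovieID, Year.
MovieID, DirID → Genre, Year: restricted closure across fragments reaches Genre, Year.
Genre → Year lies within Movie1.
DirID, Genre, Year → MovieID: restricted closure across fragments reaches MovieID.
Every dependency is enforceable on the fragments, so the decomposition is dependency-preserving.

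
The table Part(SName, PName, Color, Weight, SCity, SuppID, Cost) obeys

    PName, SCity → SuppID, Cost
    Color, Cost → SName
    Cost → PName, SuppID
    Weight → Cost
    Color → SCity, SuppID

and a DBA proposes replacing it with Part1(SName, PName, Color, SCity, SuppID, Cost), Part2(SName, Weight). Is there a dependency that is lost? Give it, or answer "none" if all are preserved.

Weight → Cost

Check Weight → Cost: no single fragment contains all of {Weight, Cost}, and the restricted closure of {Weight} across the fragments never reaches {Cost}.
PName, SCity → SuppID, Cost is preserved.
Color, Cost → SName is preserved.
Cost → PName, SuppID is preserved.
Color → SCity, SuppID is preserved.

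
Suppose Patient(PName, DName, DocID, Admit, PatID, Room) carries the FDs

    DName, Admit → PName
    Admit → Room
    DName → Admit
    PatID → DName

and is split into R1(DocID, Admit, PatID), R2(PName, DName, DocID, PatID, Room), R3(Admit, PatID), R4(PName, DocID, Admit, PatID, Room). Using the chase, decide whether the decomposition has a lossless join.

Yes

Chase test. Columns are PName, DName, DocID, Admit, PatID, Room; row i has aⱼ where attribute j ∈ Ri, else bᵢⱼ.
Initial tableau (one row per fragment):
  row 1: b11 b12 a3 a4 a5 b16
  row 2: a1 a2 a3 b24 a5 a6
  row 3: b31 b32 b33 a4 a5 b36
  row 4: a1 b42 a3 a4 a5 a6
Rows 1 and 3 agree on Admit; apply Admit→Room and equate their Room entries.
Rows 1 and 4 agree on Admit; apply Admit→Room and equate their Room entries.
Rows 1 and 2 agree on PatID; apply PatID→DName and equate their DName entries.
Rows 1 and 3 agree on PatID; apply PatID→DName and equate their DName entries.
Rows 1 and 4 agree on PatID; apply PatID→DName and equate their DName entries.
Rows 1 and 3 agree on DName, Admit; apply DName, Admit→PName and equate their PName entries.
Rows 1 and 4 agree on DName, Admit; apply DName, Admit→PName and equate their PName entries.
Rows 1 and 2 agree on DName; apply DName→Admit and equate their Admit entries.
Row 1 is now all distinguished symbols — the join is lossless.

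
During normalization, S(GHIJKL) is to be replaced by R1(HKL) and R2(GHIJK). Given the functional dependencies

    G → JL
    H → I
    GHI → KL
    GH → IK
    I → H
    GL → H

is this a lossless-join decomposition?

Common attributes: R1 ∩ R2 = {HK}.
Closure of {HK}: H → I applies, adding I. So (HK)⁺ = {HIK}.
The closure contains neither all of R1 = {HKL} nor all of R2 = {GHIJK}, so the common attributes are not a superkey of either fragment. The join is lossy.

No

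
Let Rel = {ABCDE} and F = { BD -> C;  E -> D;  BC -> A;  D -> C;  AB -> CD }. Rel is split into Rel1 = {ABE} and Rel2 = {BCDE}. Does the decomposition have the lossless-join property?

Common attributes: Rel1 ∩ Rel2 = {BE}.
Closure of {BE}: E → D applies, adding D; D → C applies, adding C; BC → A applies, adding A. So (BE)⁺ = {ABCDE}.
This closure contains every attribute of Rel1, so Rel1 ∩ Rel2 → Rel1. The join is lossless.

Yes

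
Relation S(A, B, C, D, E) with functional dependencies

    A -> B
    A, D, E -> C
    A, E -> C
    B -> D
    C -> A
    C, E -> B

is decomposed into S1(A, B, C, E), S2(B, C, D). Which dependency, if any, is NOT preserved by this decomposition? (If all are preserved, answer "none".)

A → B lies within S1.
A, D, E → C: restricted closure across fragments reaches C.
A, E → C lies within S1.
B → D lies within S2.
C → A lies within S1.
C, E → B lies within S1.
Every dependency is enforceable on the fragments, so the decomposition is dependency-preserving.

none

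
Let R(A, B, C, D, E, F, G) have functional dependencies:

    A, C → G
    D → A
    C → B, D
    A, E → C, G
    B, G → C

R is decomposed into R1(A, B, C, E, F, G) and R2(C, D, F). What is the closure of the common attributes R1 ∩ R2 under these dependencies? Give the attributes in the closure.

A, B, C, D, F, G

R1 ∩ R2 = {C, F}.
C → B, D applies, adding B, D
D → A applies, adding A
A, C → G applies, adding G
Closure: {A, B, C, D, F, G}.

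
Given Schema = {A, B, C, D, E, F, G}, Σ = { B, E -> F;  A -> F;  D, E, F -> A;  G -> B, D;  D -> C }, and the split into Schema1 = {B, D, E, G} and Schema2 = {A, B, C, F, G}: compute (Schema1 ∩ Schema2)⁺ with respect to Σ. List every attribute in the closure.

Schema1 ∩ Schema2 = {B, G}.
G → B, D applies, adding D
D → C applies, adding C
Closure: {B, C, D, G}.

B, C, D, G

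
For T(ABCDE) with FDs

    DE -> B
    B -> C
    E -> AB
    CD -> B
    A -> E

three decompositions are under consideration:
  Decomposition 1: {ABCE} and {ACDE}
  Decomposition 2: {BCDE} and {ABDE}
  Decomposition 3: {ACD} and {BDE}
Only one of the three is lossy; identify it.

Decomposition 3

Decomposition 1: common = {ACE}, closure = {ABCE} → lossless.
Decomposition 2: common = {BDE}, closure = {ABCDE} → lossless.
Decomposition 3: common = {D}, closure = {D} → lossy.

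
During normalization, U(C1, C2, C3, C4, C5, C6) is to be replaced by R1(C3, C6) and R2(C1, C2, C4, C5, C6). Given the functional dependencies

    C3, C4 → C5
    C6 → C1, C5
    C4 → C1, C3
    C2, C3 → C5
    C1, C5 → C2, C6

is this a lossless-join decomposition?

Common attributes: R1 ∩ R2 = {C6}.
Closure of {C6}: C6 → C1, C5 applies, adding C1, C5; C1, C5 → C2, C6 applies, adding C2. So (C6)⁺ = {C1, C2, C5, C6}.
The closure contains neither all of R1 = {C3, C6} nor all of R2 = {C1, C2, C4, C5, C6}, so the common attributes are not a superkey of either fragment. The join is lossy.

No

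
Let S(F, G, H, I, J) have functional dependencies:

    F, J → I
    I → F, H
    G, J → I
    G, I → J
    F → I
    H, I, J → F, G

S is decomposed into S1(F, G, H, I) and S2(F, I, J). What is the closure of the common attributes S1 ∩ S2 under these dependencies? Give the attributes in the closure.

F, H, I

S1 ∩ S2 = {F, I}.
I → F, H applies, adding H
Closure: {F, H, I}.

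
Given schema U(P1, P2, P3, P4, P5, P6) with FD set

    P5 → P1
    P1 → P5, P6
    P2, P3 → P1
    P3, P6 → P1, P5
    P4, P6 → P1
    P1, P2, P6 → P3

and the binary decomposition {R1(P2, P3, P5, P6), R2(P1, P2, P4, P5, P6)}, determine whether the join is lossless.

Common attributes: R1 ∩ R2 = {P2, P5, P6}.
Closure of {P2, P5, P6}: P5 → P1 applies, adding P1; P1, P2, P6 → P3 applies, adding P3. So (P2, P5, P6)⁺ = {P1, P2, P3, P5, P6}.
This closure contains every attribute of R1, so R1 ∩ R2 → R1. The join is lossless.

Yes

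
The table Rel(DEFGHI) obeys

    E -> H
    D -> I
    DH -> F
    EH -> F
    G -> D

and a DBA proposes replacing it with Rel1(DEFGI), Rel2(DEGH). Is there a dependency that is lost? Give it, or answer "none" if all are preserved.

Check DH → F: no single fragment contains all of {DFH}, and the restricted closure of {DH} across the fragments never reaches {F}.
E → H is preserved.
D → I is preserved.
EH → F is preserved.
G → D is preserved.

DH -> F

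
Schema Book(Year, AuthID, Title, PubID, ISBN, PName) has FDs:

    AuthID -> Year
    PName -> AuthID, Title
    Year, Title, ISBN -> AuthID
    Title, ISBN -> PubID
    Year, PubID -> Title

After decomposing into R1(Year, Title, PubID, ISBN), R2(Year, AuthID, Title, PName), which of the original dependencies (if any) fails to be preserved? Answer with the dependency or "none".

Check Year, Title, ISBN → AuthID: no single fragment contains all of {Year, AuthID, Title, ISBN}, and the restricted closure of {Year, Title, ISBN} across the fragments never reaches {AuthID}.
AuthID → Year is preserved.
PName → AuthID, Title is preserved.
Title, ISBN → PubID is preserved.
Year, PubID → Title is preserved.

Year, Title, ISBN -> AuthID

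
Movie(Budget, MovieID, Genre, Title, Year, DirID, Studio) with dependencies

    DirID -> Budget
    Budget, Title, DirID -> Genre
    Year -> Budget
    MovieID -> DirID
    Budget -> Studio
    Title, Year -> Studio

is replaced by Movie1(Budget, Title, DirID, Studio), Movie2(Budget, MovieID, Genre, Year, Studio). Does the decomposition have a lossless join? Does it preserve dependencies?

lossy and not dependency-preserving

Lossless test: (Budget, Studio)⁺ = {Budget, Studio}, which is a superkey of neither fragment — lossy.
Dependency preservation: the restricted closure of {Budget, Title, DirID} across the fragments never reaches {Genre}, so Budget, Title, DirID → Genre cannot be enforced without a join — not preserved.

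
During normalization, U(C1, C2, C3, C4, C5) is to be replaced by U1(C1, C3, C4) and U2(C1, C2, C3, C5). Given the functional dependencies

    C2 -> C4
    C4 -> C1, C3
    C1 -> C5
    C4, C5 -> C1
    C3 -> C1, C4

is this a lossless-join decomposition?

Common attributes: U1 ∩ U2 = {C1, C3}.
Closure of {C1, C3}: C1 → C5 applies, adding C5; C3 → C1, C4 applies, adding C4. So (C1, C3)⁺ = {C1, C3, C4, C5}.
This closure contains every attribute of U1, so U1 ∩ U2 → U1. The join is lossless.

Yes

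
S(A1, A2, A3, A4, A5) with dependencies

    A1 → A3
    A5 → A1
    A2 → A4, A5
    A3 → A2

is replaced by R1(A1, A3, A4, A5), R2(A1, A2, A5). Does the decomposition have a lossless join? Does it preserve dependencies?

lossless and dependency-preserving

Lossless test: (A1, A5)⁺ = {A1, A2, A3, A4, A5}, which contains all of one fragment — lossless.
Dependency preservation: A2 → A4, A5; A3 → A2 are not contained in any single fragment, but the restricted closure of each left-hand side across the fragments still reaches the right-hand side; the remaining FDs each lie inside some fragment. All dependencies are preserved.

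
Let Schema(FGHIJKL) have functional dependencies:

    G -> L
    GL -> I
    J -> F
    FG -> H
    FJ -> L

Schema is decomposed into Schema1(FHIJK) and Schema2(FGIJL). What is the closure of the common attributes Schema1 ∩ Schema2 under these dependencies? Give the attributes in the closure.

FIJL

Schema1 ∩ Schema2 = {FIJ}.
FJ → L applies, adding L
Closure: {FIJL}.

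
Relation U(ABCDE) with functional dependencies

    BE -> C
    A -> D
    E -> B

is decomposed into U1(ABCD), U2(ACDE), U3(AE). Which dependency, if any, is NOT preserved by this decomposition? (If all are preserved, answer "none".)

E -> B

Check E → B: no single fragment contains all of {BE}, and the restricted closure of {E} across the fragments never reaches {B}.
BE → C is preserved.
A → D is preserved.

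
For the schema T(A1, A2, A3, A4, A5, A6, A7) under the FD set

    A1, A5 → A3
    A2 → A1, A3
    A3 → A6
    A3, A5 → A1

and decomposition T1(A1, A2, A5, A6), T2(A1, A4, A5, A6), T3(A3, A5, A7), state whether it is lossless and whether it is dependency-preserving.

Lossless test (chase): Rows 1 and 2 agree on A1, A5; apply A1, A5→A3 and equate their A3 entries. No row becomes fully distinguished — the join is lossy.
Dependency preservation: the restricted closure of {A1, A5} across the fragments never reaches {A3}, so A1, A5 → A3 cannot be enforced without a join — not preserved.

lossy and not dependency-preserving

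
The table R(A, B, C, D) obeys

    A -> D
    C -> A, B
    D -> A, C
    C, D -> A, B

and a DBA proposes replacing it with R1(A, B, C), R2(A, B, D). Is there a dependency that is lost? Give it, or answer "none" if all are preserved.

none

A → D lies within R2.
C → A, B lies within R1.
D → A, C: restricted closure across fragments reaches A, C.
C, D → A, B: restricted closure across fragments reaches A, B.
Every dependency is enforceable on the fragments, so the decomposition is dependency-preserving.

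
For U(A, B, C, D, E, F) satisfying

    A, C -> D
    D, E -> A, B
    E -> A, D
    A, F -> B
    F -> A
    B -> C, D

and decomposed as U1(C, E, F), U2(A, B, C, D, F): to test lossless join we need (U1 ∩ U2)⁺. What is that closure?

A, B, C, D, F

U1 ∩ U2 = {C, F}.
F → A applies, adding A
A, C → D applies, adding D
A, F → B applies, adding B
Closure: {A, B, C, D, F}.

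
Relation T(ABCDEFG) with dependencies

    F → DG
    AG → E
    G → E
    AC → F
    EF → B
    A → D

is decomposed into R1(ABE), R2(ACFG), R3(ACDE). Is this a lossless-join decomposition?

Chase test. Columns are ABCDEFG; row i has aⱼ where attribute j ∈ Ri, else bᵢⱼ.
Initial tableau (one row per fragment):
  row 1: a1 a2 b13 b14 a5 b16 b17
  row 2: a1 b22 a3 b24 b25 a6 a7
  row 3: a1 b32 a3 a4 a5 b36 b37
Rows 2 and 3 agree on AC; apply AC→F and equate their F entries.
Rows 1 and 2 agree on A; apply A→D and equate their D entries.
Rows 1 and 3 agree on A; apply A→D and equate their D entries.
Rows 2 and 3 agree on F; apply F→DG and equate their DG entries.
Rows 2 and 3 agree on AG; apply AG→E and equate their E entries.
Rows 2 and 3 agree on EF; apply EF→B and equate their B entries.
No row becomes fully distinguished — the join is lossy.

No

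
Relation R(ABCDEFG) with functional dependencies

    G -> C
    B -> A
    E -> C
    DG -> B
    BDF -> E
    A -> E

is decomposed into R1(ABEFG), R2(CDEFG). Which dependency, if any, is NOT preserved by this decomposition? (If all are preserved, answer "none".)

DG -> B

Check DG → B: no single fragment contains all of {BDG}, and the restricted closure of {DG} across the fragments never reaches {B}.
G → C is preserved.
B → A is preserved.
E → C is preserved.
BDF → E is preserved.
A → E is preserved.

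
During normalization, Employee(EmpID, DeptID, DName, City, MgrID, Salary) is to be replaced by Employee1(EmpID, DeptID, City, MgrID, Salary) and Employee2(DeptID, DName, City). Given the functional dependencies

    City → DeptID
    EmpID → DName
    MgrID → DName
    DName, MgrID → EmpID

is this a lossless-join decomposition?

No

Common attributes: Employee1 ∩ Employee2 = {DeptID, City}.
No dependency enlarges {DeptID, City}, so (DeptID, City)⁺ = {DeptID, City}.
The closure contains neither all of Employee1 = {EmpID, DeptID, City, MgrID, Salary} nor all of Employee2 = {DeptID, DName, City}, so the common attributes are not a superkey of either fragment. The join is lossy.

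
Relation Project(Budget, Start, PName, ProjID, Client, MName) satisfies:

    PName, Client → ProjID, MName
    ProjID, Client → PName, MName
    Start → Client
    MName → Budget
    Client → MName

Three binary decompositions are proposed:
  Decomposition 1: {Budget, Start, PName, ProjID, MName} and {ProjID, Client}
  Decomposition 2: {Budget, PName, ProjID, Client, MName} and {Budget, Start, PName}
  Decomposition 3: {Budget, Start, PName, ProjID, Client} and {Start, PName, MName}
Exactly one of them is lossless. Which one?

Decomposition 3

Decomposition 1: common = {ProjID}, closure = {ProjID} → lossy.
Decomposition 2: common = {Budget, PName}, closure = {Budget, PName} → lossy.
Decomposition 3: common = {Start, PName}, closure = {Budget, Start, PName, ProjID, Client, MName} → lossless.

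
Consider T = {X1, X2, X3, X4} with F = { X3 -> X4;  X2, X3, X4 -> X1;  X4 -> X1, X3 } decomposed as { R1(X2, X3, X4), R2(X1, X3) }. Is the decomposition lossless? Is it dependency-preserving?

Lossless test: (X3)⁺ = {X1, X3, X4}, which contains all of one fragment — lossless.
Dependency preservation: X2, X3, X4 → X1; X4 → X1, X3 are not contained in any single fragment, but the restricted closure of each left-hand side across the fragments still reaches the right-hand side; the remaining FDs each lie inside some fragment. All dependencies are preserved.

lossless and dependency-preserving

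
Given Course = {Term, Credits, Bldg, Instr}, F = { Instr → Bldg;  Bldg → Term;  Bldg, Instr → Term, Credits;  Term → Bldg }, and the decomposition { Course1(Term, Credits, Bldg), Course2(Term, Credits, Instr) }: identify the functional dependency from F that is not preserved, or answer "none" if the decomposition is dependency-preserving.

none

Instr → Bldg: restricted closure across fragments reaches Bldg.
Bldg → Term lies within Course1.
Bldg, Instr → Term, Credits: restricted closure across fragments reaches Term, Credits.
Term → Bldg lies within Course1.
Every dependency is enforceable on the fragments, so the decomposition is dependency-preserving.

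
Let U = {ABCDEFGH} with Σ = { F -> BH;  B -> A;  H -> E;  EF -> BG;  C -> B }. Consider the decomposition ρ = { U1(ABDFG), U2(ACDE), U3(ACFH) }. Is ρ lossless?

No

Chase test. Columns are ABCDEFGH; row i has aⱼ where attribute j ∈ Ui, else bᵢⱼ.
Initial tableau (one row per fragment):
  row 1: a1 a2 b13 a4 b15 a6 a7 b18
  row 2: a1 b22 a3 a4 a5 b26 b27 b28
  row 3: a1 b32 a3 b34 b35 a6 b37 a8
Rows 1 and 3 agree on F; apply F→BH and equate their BH entries.
Rows 1 and 3 agree on H; apply H→E and equate their E entries.
Rows 1 and 3 agree on EF; apply EF→BG and equate their BG entries.
Rows 2 and 3 agree on C; apply C→B and equate their B entries.
No row becomes fully distinguished — the join is lossy.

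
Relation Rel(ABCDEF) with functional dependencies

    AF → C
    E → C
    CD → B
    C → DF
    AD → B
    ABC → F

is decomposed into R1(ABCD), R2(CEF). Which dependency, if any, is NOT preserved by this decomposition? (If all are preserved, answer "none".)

Check AF → C: no single fragment contains all of {ACF}, and the restricted closure of {AF} across the fragments never reaches {C}.
E → C is preserved.
CD → B is preserved.
C → DF is preserved.
AD → B is preserved.
ABC → F is preserved.

AF → C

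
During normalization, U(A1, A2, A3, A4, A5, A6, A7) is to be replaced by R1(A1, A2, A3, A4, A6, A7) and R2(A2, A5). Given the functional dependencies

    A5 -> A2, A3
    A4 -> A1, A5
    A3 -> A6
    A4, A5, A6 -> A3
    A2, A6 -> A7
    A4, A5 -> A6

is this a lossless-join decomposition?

No

Common attributes: R1 ∩ R2 = {A2}.
No dependency enlarges {A2}, so (A2)⁺ = {A2}.
The closure contains neither all of R1 = {A1, A2, A3, A4, A6, A7} nor all of R2 = {A2, A5}, so the common attributes are not a superkey of either fragment. The join is lossy.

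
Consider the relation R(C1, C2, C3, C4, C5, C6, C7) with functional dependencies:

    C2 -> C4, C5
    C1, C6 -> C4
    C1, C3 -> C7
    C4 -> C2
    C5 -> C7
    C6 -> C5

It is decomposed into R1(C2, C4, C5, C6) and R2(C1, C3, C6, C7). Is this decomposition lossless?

No

Common attributes: R1 ∩ R2 = {C6}.
Closure of {C6}: C6 → C5 applies, adding C5; C5 → C7 applies, adding C7. So (C6)⁺ = {C5, C6, C7}.
The closure contains neither all of R1 = {C2, C4, C5, C6} nor all of R2 = {C1, C3, C6, C7}, so the common attributes are not a superkey of either fragment. The join is lossy.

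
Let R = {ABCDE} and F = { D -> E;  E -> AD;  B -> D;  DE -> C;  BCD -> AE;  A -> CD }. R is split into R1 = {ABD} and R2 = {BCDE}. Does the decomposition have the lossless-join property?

Common attributes: R1 ∩ R2 = {BD}.
Closure of {BD}: D → E applies, adding E; E → AD applies, adding A; DE → C applies, adding C. So (BD)⁺ = {ABCDE}.
This closure contains every attribute of R1, so R1 ∩ R2 → R1. The join is lossless.

Yes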